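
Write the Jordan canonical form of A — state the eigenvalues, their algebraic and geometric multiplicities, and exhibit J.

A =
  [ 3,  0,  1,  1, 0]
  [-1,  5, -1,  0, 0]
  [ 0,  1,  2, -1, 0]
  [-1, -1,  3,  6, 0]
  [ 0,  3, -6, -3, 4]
J_2(4) ⊕ J_2(4) ⊕ J_1(4)

The characteristic polynomial is
  det(x·I − A) = x^5 - 20*x^4 + 160*x^3 - 640*x^2 + 1280*x - 1024 = (x - 4)^5

Eigenvalues and multiplicities (the geometric multiplicity of λ is n − rank(A − λI), which equals the number of Jordan blocks for λ):
  λ = 4: algebraic multiplicity = 5, geometric multiplicity = 3

Determining the block sizes for each eigenvalue:
  λ = 4: with am = 5 and gm = 3, the partition is not yet determined (e.g. several partitions of 5 into 3 parts exist). Let N = A − (4)·I. Computing rank(N^1) = 2, rank(N^2) = 0; the number of blocks of size ≥ j is rank(N^{j−1}) − rank(N^j), giving [3, 2]. So we have 2 block(s) of size 2, 1 block(s) of size 1 → block sizes [2, 2, 1]

Assembling the blocks gives a Jordan form
J =
  [4, 1, 0, 0, 0]
  [0, 4, 0, 0, 0]
  [0, 0, 4, 1, 0]
  [0, 0, 0, 4, 0]
  [0, 0, 0, 0, 4]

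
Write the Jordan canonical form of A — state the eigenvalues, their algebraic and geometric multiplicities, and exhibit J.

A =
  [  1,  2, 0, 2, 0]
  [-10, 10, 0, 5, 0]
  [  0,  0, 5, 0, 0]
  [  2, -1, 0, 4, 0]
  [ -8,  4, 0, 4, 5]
J_2(5) ⊕ J_1(5) ⊕ J_1(5) ⊕ J_1(5)

The characteristic polynomial is
  det(x·I − A) = x^5 - 25*x^4 + 250*x^3 - 1250*x^2 + 3125*x - 3125 = (x - 5)^5

Eigenvalues and multiplicities (the geometric multiplicity of λ is n − rank(A − λI), which equals the number of Jordan blocks for λ):
  λ = 5: algebraic multiplicity = 5, geometric multiplicity = 4

Determining the block sizes for each eigenvalue:
  λ = 5: 4 blocks summing to 5 forces exactly one block of size 2 and the rest size 1 → block sizes [2, 1, 1, 1]

Assembling the blocks gives a Jordan form
J =
  [5, 1, 0, 0, 0]
  [0, 5, 0, 0, 0]
  [0, 0, 5, 0, 0]
  [0, 0, 0, 5, 0]
  [0, 0, 0, 0, 5]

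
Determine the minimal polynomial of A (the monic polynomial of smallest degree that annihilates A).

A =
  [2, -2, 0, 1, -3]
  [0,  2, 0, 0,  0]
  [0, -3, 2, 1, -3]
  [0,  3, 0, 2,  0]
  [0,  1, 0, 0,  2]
x^2 - 4*x + 4

The characteristic polynomial is χ_A(x) = (x - 2)^5, so the eigenvalues are known. The minimal polynomial is
  m_A(x) = Π_λ (x − λ)^{k_λ}
where k_λ is the size of the *largest* Jordan block for λ (equivalently, the smallest k with (A − λI)^k v = 0 for every generalised eigenvector v of λ).

  λ = 2: largest Jordan block has size 2, contributing (x − 2)^2

So m_A(x) = (x - 2)^2 = x^2 - 4*x + 4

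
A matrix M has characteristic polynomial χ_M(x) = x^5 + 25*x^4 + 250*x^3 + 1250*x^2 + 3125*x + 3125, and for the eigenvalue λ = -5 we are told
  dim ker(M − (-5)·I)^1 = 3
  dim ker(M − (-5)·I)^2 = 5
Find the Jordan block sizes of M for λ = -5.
Block sizes for λ = -5: [2, 2, 1]

From the dimensions of kernels of powers, the number of Jordan blocks of size at least j is d_j − d_{j−1} where d_j = dim ker(N^j) (with d_0 = 0). Computing the differences gives [3, 2].
The number of blocks of size exactly k is (#blocks of size ≥ k) − (#blocks of size ≥ k + 1), so the partition is: 1 block(s) of size 1, 2 block(s) of size 2.
In nonincreasing order the block sizes are [2, 2, 1].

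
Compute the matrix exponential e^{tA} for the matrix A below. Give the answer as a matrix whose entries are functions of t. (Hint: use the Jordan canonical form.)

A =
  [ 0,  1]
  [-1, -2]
e^{tA} =
  [t*exp(-t) + exp(-t), t*exp(-t)]
  [-t*exp(-t), -t*exp(-t) + exp(-t)]

Strategy: write A = P · J · P⁻¹ where J is a Jordan canonical form, so e^{tA} = P · e^{tJ} · P⁻¹, and e^{tJ} can be computed block-by-block.

A has Jordan form
J =
  [-1,  1]
  [ 0, -1]
(up to reordering of blocks).

Per-block formulas:
  For a 2×2 Jordan block J_2(-1): exp(t · J_2(-1)) = e^(-1t)·(I + t·N), where N is the 2×2 nilpotent shift.

After assembling e^{tJ} and conjugating by P, we get:

e^{tA} =
  [t*exp(-t) + exp(-t), t*exp(-t)]
  [-t*exp(-t), -t*exp(-t) + exp(-t)]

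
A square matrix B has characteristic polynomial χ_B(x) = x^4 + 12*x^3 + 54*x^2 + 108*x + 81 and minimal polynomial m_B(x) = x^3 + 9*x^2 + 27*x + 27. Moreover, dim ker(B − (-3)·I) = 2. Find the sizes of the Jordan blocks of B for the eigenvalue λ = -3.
Block sizes for λ = -3: [3, 1]

Step 1 — from the characteristic polynomial, algebraic multiplicity of λ = -3 is 4. From dim ker(B − (-3)·I) = 2, there are exactly 2 Jordan blocks for λ = -3.
Step 2 — from the minimal polynomial, the factor (x + 3)^3 tells us the largest block for λ = -3 has size 3.
Step 3 — with total size 4, 2 blocks, and largest block 3, the block sizes (in nonincreasing order) are [3, 1].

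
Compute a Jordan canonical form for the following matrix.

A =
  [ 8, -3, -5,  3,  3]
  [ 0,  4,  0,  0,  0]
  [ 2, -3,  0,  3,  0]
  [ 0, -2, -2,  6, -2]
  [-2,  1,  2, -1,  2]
J_2(4) ⊕ J_2(4) ⊕ J_1(4)

The characteristic polynomial is
  det(x·I − A) = x^5 - 20*x^4 + 160*x^3 - 640*x^2 + 1280*x - 1024 = (x - 4)^5

Eigenvalues and multiplicities (the geometric multiplicity of λ is n − rank(A − λI), which equals the number of Jordan blocks for λ):
  λ = 4: algebraic multiplicity = 5, geometric multiplicity = 3

Determining the block sizes for each eigenvalue:
  λ = 4: with am = 5 and gm = 3, the partition is not yet determined (e.g. several partitions of 5 into 3 parts exist). Let N = A − (4)·I. Computing rank(N^1) = 2, rank(N^2) = 0; the number of blocks of size ≥ j is rank(N^{j−1}) − rank(N^j), giving [3, 2]. So we have 2 block(s) of size 2, 1 block(s) of size 1 → block sizes [2, 2, 1]

Assembling the blocks gives a Jordan form
J =
  [4, 1, 0, 0, 0]
  [0, 4, 0, 0, 0]
  [0, 0, 4, 1, 0]
  [0, 0, 0, 4, 0]
  [0, 0, 0, 0, 4]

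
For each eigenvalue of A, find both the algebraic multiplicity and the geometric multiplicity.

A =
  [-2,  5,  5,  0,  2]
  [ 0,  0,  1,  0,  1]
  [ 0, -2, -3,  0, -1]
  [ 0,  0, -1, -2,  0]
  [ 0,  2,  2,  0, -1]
λ = -2: alg = 3, geom = 2; λ = -1: alg = 2, geom = 1

Step 1 — factor the characteristic polynomial to read off the algebraic multiplicities:
  χ_A(x) = (x + 1)^2*(x + 2)^3

Step 2 — compute geometric multiplicities via the rank-nullity identity g(λ) = n − rank(A − λI):
  rank(A − (-2)·I) = 3, so dim ker(A − (-2)·I) = n − 3 = 2
  rank(A − (-1)·I) = 4, so dim ker(A − (-1)·I) = n − 4 = 1

Summary:
  λ = -2: algebraic multiplicity = 3, geometric multiplicity = 2
  λ = -1: algebraic multiplicity = 2, geometric multiplicity = 1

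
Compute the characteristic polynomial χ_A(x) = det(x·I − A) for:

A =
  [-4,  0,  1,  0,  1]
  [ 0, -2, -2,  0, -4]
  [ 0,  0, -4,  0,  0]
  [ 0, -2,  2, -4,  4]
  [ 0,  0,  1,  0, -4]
x^5 + 18*x^4 + 128*x^3 + 448*x^2 + 768*x + 512

Expanding det(x·I − A) (e.g. by cofactor expansion or by noting that A is similar to its Jordan form J, which has the same characteristic polynomial as A) gives
  χ_A(x) = x^5 + 18*x^4 + 128*x^3 + 448*x^2 + 768*x + 512
which factors as (x + 2)*(x + 4)^4. The eigenvalues (with algebraic multiplicities) are λ = -4 with multiplicity 4, λ = -2 with multiplicity 1.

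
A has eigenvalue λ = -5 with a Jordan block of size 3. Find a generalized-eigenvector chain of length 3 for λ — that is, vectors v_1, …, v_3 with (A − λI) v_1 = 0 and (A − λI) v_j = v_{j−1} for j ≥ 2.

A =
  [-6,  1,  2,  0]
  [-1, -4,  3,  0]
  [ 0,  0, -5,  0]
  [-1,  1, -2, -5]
A Jordan chain for λ = -5 of length 3:
v_1 = (1, 1, 0, 1)ᵀ
v_2 = (2, 3, 0, -2)ᵀ
v_3 = (0, 0, 1, 0)ᵀ

Let N = A − (-5)·I. We want v_3 with N^3 v_3 = 0 but N^2 v_3 ≠ 0; then v_{j-1} := N · v_j for j = 3, …, 2.

Pick v_3 = (0, 0, 1, 0)ᵀ.
Then v_2 = N · v_3 = (2, 3, 0, -2)ᵀ.
Then v_1 = N · v_2 = (1, 1, 0, 1)ᵀ.

Sanity check: (A − (-5)·I) v_1 = (0, 0, 0, 0)ᵀ = 0. ✓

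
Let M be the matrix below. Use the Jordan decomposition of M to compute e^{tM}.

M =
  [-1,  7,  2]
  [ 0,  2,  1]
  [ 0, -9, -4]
e^{tM} =
  [exp(-t), 3*t^2*exp(-t)/2 + 7*t*exp(-t), t^2*exp(-t)/2 + 2*t*exp(-t)]
  [0, 3*t*exp(-t) + exp(-t), t*exp(-t)]
  [0, -9*t*exp(-t), -3*t*exp(-t) + exp(-t)]

Strategy: write M = P · J · P⁻¹ where J is a Jordan canonical form, so e^{tM} = P · e^{tJ} · P⁻¹, and e^{tJ} can be computed block-by-block.

M has Jordan form
J =
  [-1,  1,  0]
  [ 0, -1,  1]
  [ 0,  0, -1]
(up to reordering of blocks).

Per-block formulas:
  For a 3×3 Jordan block J_3(-1): exp(t · J_3(-1)) = e^(-1t)·(I + t·N + (t^2/2)·N^2), where N is the 3×3 nilpotent shift.

After assembling e^{tJ} and conjugating by P, we get:

e^{tM} =
  [exp(-t), 3*t^2*exp(-t)/2 + 7*t*exp(-t), t^2*exp(-t)/2 + 2*t*exp(-t)]
  [0, 3*t*exp(-t) + exp(-t), t*exp(-t)]
  [0, -9*t*exp(-t), -3*t*exp(-t) + exp(-t)]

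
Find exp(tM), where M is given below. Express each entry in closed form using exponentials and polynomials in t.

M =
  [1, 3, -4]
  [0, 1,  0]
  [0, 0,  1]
e^{tM} =
  [exp(t), 3*t*exp(t), -4*t*exp(t)]
  [0, exp(t), 0]
  [0, 0, exp(t)]

Strategy: write M = P · J · P⁻¹ where J is a Jordan canonical form, so e^{tM} = P · e^{tJ} · P⁻¹, and e^{tJ} can be computed block-by-block.

M has Jordan form
J =
  [1, 1, 0]
  [0, 1, 0]
  [0, 0, 1]
(up to reordering of blocks).

Per-block formulas:
  For a 1×1 block at λ = 1: exp(t · [1]) = [e^(1t)].
  For a 2×2 Jordan block J_2(1): exp(t · J_2(1)) = e^(1t)·(I + t·N), where N is the 2×2 nilpotent shift.

After assembling e^{tJ} and conjugating by P, we get:

e^{tM} =
  [exp(t), 3*t*exp(t), -4*t*exp(t)]
  [0, exp(t), 0]
  [0, 0, exp(t)]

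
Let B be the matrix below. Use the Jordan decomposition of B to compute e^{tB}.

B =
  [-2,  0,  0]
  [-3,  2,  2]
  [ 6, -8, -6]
e^{tB} =
  [exp(-2*t), 0, 0]
  [-3*t*exp(-2*t), 4*t*exp(-2*t) + exp(-2*t), 2*t*exp(-2*t)]
  [6*t*exp(-2*t), -8*t*exp(-2*t), -4*t*exp(-2*t) + exp(-2*t)]

Strategy: write B = P · J · P⁻¹ where J is a Jordan canonical form, so e^{tB} = P · e^{tJ} · P⁻¹, and e^{tJ} can be computed block-by-block.

B has Jordan form
J =
  [-2,  1,  0]
  [ 0, -2,  0]
  [ 0,  0, -2]
(up to reordering of blocks).

Per-block formulas:
  For a 2×2 Jordan block J_2(-2): exp(t · J_2(-2)) = e^(-2t)·(I + t·N), where N is the 2×2 nilpotent shift.
  For a 1×1 block at λ = -2: exp(t · [-2]) = [e^(-2t)].

After assembling e^{tJ} and conjugating by P, we get:

e^{tB} =
  [exp(-2*t), 0, 0]
  [-3*t*exp(-2*t), 4*t*exp(-2*t) + exp(-2*t), 2*t*exp(-2*t)]
  [6*t*exp(-2*t), -8*t*exp(-2*t), -4*t*exp(-2*t) + exp(-2*t)]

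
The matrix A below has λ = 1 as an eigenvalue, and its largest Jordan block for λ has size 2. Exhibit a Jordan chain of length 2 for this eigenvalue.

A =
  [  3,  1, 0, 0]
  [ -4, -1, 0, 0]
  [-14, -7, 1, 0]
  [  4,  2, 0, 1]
A Jordan chain for λ = 1 of length 2:
v_1 = (2, -4, -14, 4)ᵀ
v_2 = (1, 0, 0, 0)ᵀ

Let N = A − (1)·I. We want v_2 with N^2 v_2 = 0 but N^1 v_2 ≠ 0; then v_{j-1} := N · v_j for j = 2, …, 2.

Pick v_2 = (1, 0, 0, 0)ᵀ.
Then v_1 = N · v_2 = (2, -4, -14, 4)ᵀ.

Sanity check: (A − (1)·I) v_1 = (0, 0, 0, 0)ᵀ = 0. ✓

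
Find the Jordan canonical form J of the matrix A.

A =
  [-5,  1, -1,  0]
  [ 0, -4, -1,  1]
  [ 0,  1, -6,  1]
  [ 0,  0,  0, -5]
J_2(-5) ⊕ J_2(-5)

The characteristic polynomial is
  det(x·I − A) = x^4 + 20*x^3 + 150*x^2 + 500*x + 625 = (x + 5)^4

Eigenvalues and multiplicities (the geometric multiplicity of λ is n − rank(A − λI), which equals the number of Jordan blocks for λ):
  λ = -5: algebraic multiplicity = 4, geometric multiplicity = 2

Determining the block sizes for each eigenvalue:
  λ = -5: with am = 4 and gm = 2, the partition is not yet determined (e.g. several partitions of 4 into 2 parts exist). Let N = A − (-5)·I. Computing rank(N^1) = 2, rank(N^2) = 0; the number of blocks of size ≥ j is rank(N^{j−1}) − rank(N^j), giving [2, 2]. So we have 2 block(s) of size 2 → block sizes [2, 2]

Assembling the blocks gives a Jordan form
J =
  [-5,  1,  0,  0]
  [ 0, -5,  0,  0]
  [ 0,  0, -5,  1]
  [ 0,  0,  0, -5]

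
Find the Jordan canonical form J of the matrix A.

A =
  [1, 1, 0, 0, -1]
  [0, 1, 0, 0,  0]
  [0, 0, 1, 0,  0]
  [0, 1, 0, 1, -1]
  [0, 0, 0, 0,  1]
J_2(1) ⊕ J_1(1) ⊕ J_1(1) ⊕ J_1(1)

The characteristic polynomial is
  det(x·I − A) = x^5 - 5*x^4 + 10*x^3 - 10*x^2 + 5*x - 1 = (x - 1)^5

Eigenvalues and multiplicities (the geometric multiplicity of λ is n − rank(A − λI), which equals the number of Jordan blocks for λ):
  λ = 1: algebraic multiplicity = 5, geometric multiplicity = 4

Determining the block sizes for each eigenvalue:
  λ = 1: 4 blocks summing to 5 forces exactly one block of size 2 and the rest size 1 → block sizes [2, 1, 1, 1]

Assembling the blocks gives a Jordan form
J =
  [1, 1, 0, 0, 0]
  [0, 1, 0, 0, 0]
  [0, 0, 1, 0, 0]
  [0, 0, 0, 1, 0]
  [0, 0, 0, 0, 1]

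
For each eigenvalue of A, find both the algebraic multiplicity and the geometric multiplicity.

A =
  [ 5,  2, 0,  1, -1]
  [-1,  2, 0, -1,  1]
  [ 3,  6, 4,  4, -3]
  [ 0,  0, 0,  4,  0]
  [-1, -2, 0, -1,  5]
λ = 4: alg = 5, geom = 3

Step 1 — factor the characteristic polynomial to read off the algebraic multiplicities:
  χ_A(x) = (x - 4)^5

Step 2 — compute geometric multiplicities via the rank-nullity identity g(λ) = n − rank(A − λI):
  rank(A − (4)·I) = 2, so dim ker(A − (4)·I) = n − 2 = 3

Summary:
  λ = 4: algebraic multiplicity = 5, geometric multiplicity = 3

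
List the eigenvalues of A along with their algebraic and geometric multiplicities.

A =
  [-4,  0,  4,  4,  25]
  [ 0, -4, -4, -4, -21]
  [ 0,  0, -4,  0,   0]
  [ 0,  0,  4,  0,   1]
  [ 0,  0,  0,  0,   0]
λ = -4: alg = 3, geom = 3; λ = 0: alg = 2, geom = 1

Step 1 — factor the characteristic polynomial to read off the algebraic multiplicities:
  χ_A(x) = x^2*(x + 4)^3

Step 2 — compute geometric multiplicities via the rank-nullity identity g(λ) = n − rank(A − λI):
  rank(A − (-4)·I) = 2, so dim ker(A − (-4)·I) = n − 2 = 3
  rank(A − (0)·I) = 4, so dim ker(A − (0)·I) = n − 4 = 1

Summary:
  λ = -4: algebraic multiplicity = 3, geometric multiplicity = 3
  λ = 0: algebraic multiplicity = 2, geometric multiplicity = 1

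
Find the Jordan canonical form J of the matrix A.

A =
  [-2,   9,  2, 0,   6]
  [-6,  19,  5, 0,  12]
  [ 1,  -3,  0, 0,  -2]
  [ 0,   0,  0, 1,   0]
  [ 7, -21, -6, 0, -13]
J_3(1) ⊕ J_1(1) ⊕ J_1(1)

The characteristic polynomial is
  det(x·I − A) = x^5 - 5*x^4 + 10*x^3 - 10*x^2 + 5*x - 1 = (x - 1)^5

Eigenvalues and multiplicities (the geometric multiplicity of λ is n − rank(A − λI), which equals the number of Jordan blocks for λ):
  λ = 1: algebraic multiplicity = 5, geometric multiplicity = 3

Determining the block sizes for each eigenvalue:
  λ = 1: with am = 5 and gm = 3, the partition is not yet determined (e.g. several partitions of 5 into 3 parts exist). Let N = A − (1)·I. Computing rank(N^1) = 2, rank(N^2) = 1, rank(N^3) = 0; the number of blocks of size ≥ j is rank(N^{j−1}) − rank(N^j), giving [3, 1, 1]. So we have 1 block(s) of size 3, 2 block(s) of size 1 → block sizes [3, 1, 1]

Assembling the blocks gives a Jordan form
J =
  [1, 1, 0, 0, 0]
  [0, 1, 1, 0, 0]
  [0, 0, 1, 0, 0]
  [0, 0, 0, 1, 0]
  [0, 0, 0, 0, 1]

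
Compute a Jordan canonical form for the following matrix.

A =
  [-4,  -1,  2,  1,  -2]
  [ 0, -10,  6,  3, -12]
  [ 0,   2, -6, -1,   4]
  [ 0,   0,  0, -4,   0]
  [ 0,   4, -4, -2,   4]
J_3(-4) ⊕ J_1(-4) ⊕ J_1(-4)

The characteristic polynomial is
  det(x·I − A) = x^5 + 20*x^4 + 160*x^3 + 640*x^2 + 1280*x + 1024 = (x + 4)^5

Eigenvalues and multiplicities (the geometric multiplicity of λ is n − rank(A − λI), which equals the number of Jordan blocks for λ):
  λ = -4: algebraic multiplicity = 5, geometric multiplicity = 3

Determining the block sizes for each eigenvalue:
  λ = -4: with am = 5 and gm = 3, the partition is not yet determined (e.g. several partitions of 5 into 3 parts exist). Let N = A − (-4)·I. Computing rank(N^1) = 2, rank(N^2) = 1, rank(N^3) = 0; the number of blocks of size ≥ j is rank(N^{j−1}) − rank(N^j), giving [3, 1, 1]. So we have 1 block(s) of size 3, 2 block(s) of size 1 → block sizes [3, 1, 1]

Assembling the blocks gives a Jordan form
J =
  [-4,  1,  0,  0,  0]
  [ 0, -4,  1,  0,  0]
  [ 0,  0, -4,  0,  0]
  [ 0,  0,  0, -4,  0]
  [ 0,  0,  0,  0, -4]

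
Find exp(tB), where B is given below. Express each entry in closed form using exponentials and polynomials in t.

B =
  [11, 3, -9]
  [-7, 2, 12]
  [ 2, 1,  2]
e^{tB} =
  [-3*t^2*exp(5*t)/2 + 6*t*exp(5*t) + exp(5*t), 3*t*exp(5*t), 9*t^2*exp(5*t)/2 - 9*t*exp(5*t)]
  [3*t^2*exp(5*t)/2 - 7*t*exp(5*t), -3*t*exp(5*t) + exp(5*t), -9*t^2*exp(5*t)/2 + 12*t*exp(5*t)]
  [-t^2*exp(5*t)/2 + 2*t*exp(5*t), t*exp(5*t), 3*t^2*exp(5*t)/2 - 3*t*exp(5*t) + exp(5*t)]

Strategy: write B = P · J · P⁻¹ where J is a Jordan canonical form, so e^{tB} = P · e^{tJ} · P⁻¹, and e^{tJ} can be computed block-by-block.

B has Jordan form
J =
  [5, 1, 0]
  [0, 5, 1]
  [0, 0, 5]
(up to reordering of blocks).

Per-block formulas:
  For a 3×3 Jordan block J_3(5): exp(t · J_3(5)) = e^(5t)·(I + t·N + (t^2/2)·N^2), where N is the 3×3 nilpotent shift.

After assembling e^{tJ} and conjugating by P, we get:

e^{tB} =
  [-3*t^2*exp(5*t)/2 + 6*t*exp(5*t) + exp(5*t), 3*t*exp(5*t), 9*t^2*exp(5*t)/2 - 9*t*exp(5*t)]
  [3*t^2*exp(5*t)/2 - 7*t*exp(5*t), -3*t*exp(5*t) + exp(5*t), -9*t^2*exp(5*t)/2 + 12*t*exp(5*t)]
  [-t^2*exp(5*t)/2 + 2*t*exp(5*t), t*exp(5*t), 3*t^2*exp(5*t)/2 - 3*t*exp(5*t) + exp(5*t)]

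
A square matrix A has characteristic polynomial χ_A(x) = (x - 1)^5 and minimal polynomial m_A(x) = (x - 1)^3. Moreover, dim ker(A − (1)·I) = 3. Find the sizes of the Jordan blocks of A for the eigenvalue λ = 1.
Block sizes for λ = 1: [3, 1, 1]

Step 1 — from the characteristic polynomial, algebraic multiplicity of λ = 1 is 5. From dim ker(A − (1)·I) = 3, there are exactly 3 Jordan blocks for λ = 1.
Step 2 — from the minimal polynomial, the factor (x − 1)^3 tells us the largest block for λ = 1 has size 3.
Step 3 — with total size 5, 3 blocks, and largest block 3, the block sizes (in nonincreasing order) are [3, 1, 1].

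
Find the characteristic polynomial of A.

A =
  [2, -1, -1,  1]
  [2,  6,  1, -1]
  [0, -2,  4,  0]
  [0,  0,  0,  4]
x^4 - 16*x^3 + 96*x^2 - 256*x + 256

Expanding det(x·I − A) (e.g. by cofactor expansion or by noting that A is similar to its Jordan form J, which has the same characteristic polynomial as A) gives
  χ_A(x) = x^4 - 16*x^3 + 96*x^2 - 256*x + 256
which factors as (x - 4)^4. The eigenvalues (with algebraic multiplicities) are λ = 4 with multiplicity 4.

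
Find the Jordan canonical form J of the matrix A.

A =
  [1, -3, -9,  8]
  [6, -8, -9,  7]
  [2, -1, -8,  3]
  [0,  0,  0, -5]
J_2(-5) ⊕ J_2(-5)

The characteristic polynomial is
  det(x·I − A) = x^4 + 20*x^3 + 150*x^2 + 500*x + 625 = (x + 5)^4

Eigenvalues and multiplicities (the geometric multiplicity of λ is n − rank(A − λI), which equals the number of Jordan blocks for λ):
  λ = -5: algebraic multiplicity = 4, geometric multiplicity = 2

Determining the block sizes for each eigenvalue:
  λ = -5: with am = 4 and gm = 2, the partition is not yet determined (e.g. several partitions of 4 into 2 parts exist). Let N = A − (-5)·I. Computing rank(N^1) = 2, rank(N^2) = 0; the number of blocks of size ≥ j is rank(N^{j−1}) − rank(N^j), giving [2, 2]. So we have 2 block(s) of size 2 → block sizes [2, 2]

Assembling the blocks gives a Jordan form
J =
  [-5,  1,  0,  0]
  [ 0, -5,  0,  0]
  [ 0,  0, -5,  1]
  [ 0,  0,  0, -5]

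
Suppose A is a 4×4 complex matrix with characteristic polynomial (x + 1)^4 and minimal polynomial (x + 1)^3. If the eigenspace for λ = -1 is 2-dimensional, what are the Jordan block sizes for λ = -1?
Block sizes for λ = -1: [3, 1]

Step 1 — from the characteristic polynomial, algebraic multiplicity of λ = -1 is 4. From dim ker(A − (-1)·I) = 2, there are exactly 2 Jordan blocks for λ = -1.
Step 2 — from the minimal polynomial, the factor (x + 1)^3 tells us the largest block for λ = -1 has size 3.
Step 3 — with total size 4, 2 blocks, and largest block 3, the block sizes (in nonincreasing order) are [3, 1].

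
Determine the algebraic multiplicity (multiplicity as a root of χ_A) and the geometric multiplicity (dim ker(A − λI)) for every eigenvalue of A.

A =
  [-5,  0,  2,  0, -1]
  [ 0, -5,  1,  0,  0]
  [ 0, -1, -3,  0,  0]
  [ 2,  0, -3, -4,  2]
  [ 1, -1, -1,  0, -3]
λ = -4: alg = 5, geom = 2

Step 1 — factor the characteristic polynomial to read off the algebraic multiplicities:
  χ_A(x) = (x + 4)^5

Step 2 — compute geometric multiplicities via the rank-nullity identity g(λ) = n − rank(A − λI):
  rank(A − (-4)·I) = 3, so dim ker(A − (-4)·I) = n − 3 = 2

Summary:
  λ = -4: algebraic multiplicity = 5, geometric multiplicity = 2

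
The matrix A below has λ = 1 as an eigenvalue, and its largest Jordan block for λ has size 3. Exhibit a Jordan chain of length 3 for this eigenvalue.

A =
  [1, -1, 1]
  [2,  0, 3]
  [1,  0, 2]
A Jordan chain for λ = 1 of length 3:
v_1 = (-1, 1, 1)ᵀ
v_2 = (0, 2, 1)ᵀ
v_3 = (1, 0, 0)ᵀ

Let N = A − (1)·I. We want v_3 with N^3 v_3 = 0 but N^2 v_3 ≠ 0; then v_{j-1} := N · v_j for j = 3, …, 2.

Pick v_3 = (1, 0, 0)ᵀ.
Then v_2 = N · v_3 = (0, 2, 1)ᵀ.
Then v_1 = N · v_2 = (-1, 1, 1)ᵀ.

Sanity check: (A − (1)·I) v_1 = (0, 0, 0)ᵀ = 0. ✓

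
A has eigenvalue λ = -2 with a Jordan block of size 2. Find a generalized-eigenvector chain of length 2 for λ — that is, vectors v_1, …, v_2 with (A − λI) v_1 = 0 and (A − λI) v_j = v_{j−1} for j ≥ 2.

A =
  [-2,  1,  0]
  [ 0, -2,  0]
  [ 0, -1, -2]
A Jordan chain for λ = -2 of length 2:
v_1 = (1, 0, -1)ᵀ
v_2 = (0, 1, 0)ᵀ

Let N = A − (-2)·I. We want v_2 with N^2 v_2 = 0 but N^1 v_2 ≠ 0; then v_{j-1} := N · v_j for j = 2, …, 2.

Pick v_2 = (0, 1, 0)ᵀ.
Then v_1 = N · v_2 = (1, 0, -1)ᵀ.

Sanity check: (A − (-2)·I) v_1 = (0, 0, 0)ᵀ = 0. ✓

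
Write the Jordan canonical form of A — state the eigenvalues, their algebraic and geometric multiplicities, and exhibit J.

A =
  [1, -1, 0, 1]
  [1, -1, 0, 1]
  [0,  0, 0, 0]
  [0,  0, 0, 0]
J_2(0) ⊕ J_1(0) ⊕ J_1(0)

The characteristic polynomial is
  det(x·I − A) = x^4

Eigenvalues and multiplicities (the geometric multiplicity of λ is n − rank(A − λI), which equals the number of Jordan blocks for λ):
  λ = 0: algebraic multiplicity = 4, geometric multiplicity = 3

Determining the block sizes for each eigenvalue:
  λ = 0: 3 blocks summing to 4 forces exactly one block of size 2 and the rest size 1 → block sizes [2, 1, 1]

Assembling the blocks gives a Jordan form
J =
  [0, 1, 0, 0]
  [0, 0, 0, 0]
  [0, 0, 0, 0]
  [0, 0, 0, 0]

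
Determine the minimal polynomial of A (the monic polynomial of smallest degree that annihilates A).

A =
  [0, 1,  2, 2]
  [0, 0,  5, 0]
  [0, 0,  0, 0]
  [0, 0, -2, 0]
x^3

The characteristic polynomial is χ_A(x) = x^4, so the eigenvalues are known. The minimal polynomial is
  m_A(x) = Π_λ (x − λ)^{k_λ}
where k_λ is the size of the *largest* Jordan block for λ (equivalently, the smallest k with (A − λI)^k v = 0 for every generalised eigenvector v of λ).

  λ = 0: largest Jordan block has size 3, contributing (x − 0)^3

So m_A(x) = x^3 = x^3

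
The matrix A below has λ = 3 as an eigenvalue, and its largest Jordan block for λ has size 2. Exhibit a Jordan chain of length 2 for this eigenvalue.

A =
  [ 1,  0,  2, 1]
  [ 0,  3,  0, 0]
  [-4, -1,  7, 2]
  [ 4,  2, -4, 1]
A Jordan chain for λ = 3 of length 2:
v_1 = (-2, 0, -4, 4)ᵀ
v_2 = (1, 0, 0, 0)ᵀ

Let N = A − (3)·I. We want v_2 with N^2 v_2 = 0 but N^1 v_2 ≠ 0; then v_{j-1} := N · v_j for j = 2, …, 2.

Pick v_2 = (1, 0, 0, 0)ᵀ.
Then v_1 = N · v_2 = (-2, 0, -4, 4)ᵀ.

Sanity check: (A − (3)·I) v_1 = (0, 0, 0, 0)ᵀ = 0. ✓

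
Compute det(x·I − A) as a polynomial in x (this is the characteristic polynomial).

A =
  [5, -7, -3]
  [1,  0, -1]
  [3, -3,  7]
x^3 - 12*x^2 + 48*x - 64

Expanding det(x·I − A) (e.g. by cofactor expansion or by noting that A is similar to its Jordan form J, which has the same characteristic polynomial as A) gives
  χ_A(x) = x^3 - 12*x^2 + 48*x - 64
which factors as (x - 4)^3. The eigenvalues (with algebraic multiplicities) are λ = 4 with multiplicity 3.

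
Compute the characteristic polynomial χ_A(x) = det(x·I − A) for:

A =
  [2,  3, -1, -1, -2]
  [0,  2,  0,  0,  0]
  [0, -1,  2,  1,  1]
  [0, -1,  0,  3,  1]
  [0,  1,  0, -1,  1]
x^5 - 10*x^4 + 40*x^3 - 80*x^2 + 80*x - 32

Expanding det(x·I − A) (e.g. by cofactor expansion or by noting that A is similar to its Jordan form J, which has the same characteristic polynomial as A) gives
  χ_A(x) = x^5 - 10*x^4 + 40*x^3 - 80*x^2 + 80*x - 32
which factors as (x - 2)^5. The eigenvalues (with algebraic multiplicities) are λ = 2 with multiplicity 5.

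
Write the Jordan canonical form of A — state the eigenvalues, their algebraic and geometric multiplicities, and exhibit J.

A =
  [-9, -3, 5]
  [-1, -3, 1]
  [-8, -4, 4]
J_1(-4) ⊕ J_2(-2)

The characteristic polynomial is
  det(x·I − A) = x^3 + 8*x^2 + 20*x + 16 = (x + 2)^2*(x + 4)

Eigenvalues and multiplicities (the geometric multiplicity of λ is n − rank(A − λI), which equals the number of Jordan blocks for λ):
  λ = -4: algebraic multiplicity = 1, geometric multiplicity = 1
  λ = -2: algebraic multiplicity = 2, geometric multiplicity = 1

Determining the block sizes for each eigenvalue:
  λ = -4: one block (gm = 1), so the single block has size am = 1 → block sizes [1]
  λ = -2: one block (gm = 1), so the single block has size am = 2 → block sizes [2]

Assembling the blocks gives a Jordan form
J =
  [-4,  0,  0]
  [ 0, -2,  1]
  [ 0,  0, -2]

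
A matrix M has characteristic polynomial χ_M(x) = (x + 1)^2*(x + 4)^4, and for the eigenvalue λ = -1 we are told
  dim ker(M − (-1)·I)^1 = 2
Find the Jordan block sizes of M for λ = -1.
Block sizes for λ = -1: [1, 1]

From the dimensions of kernels of powers, the number of Jordan blocks of size at least j is d_j − d_{j−1} where d_j = dim ker(N^j) (with d_0 = 0). Computing the differences gives [2].
The number of blocks of size exactly k is (#blocks of size ≥ k) − (#blocks of size ≥ k + 1), so the partition is: 2 block(s) of size 1.
In nonincreasing order the block sizes are [1, 1].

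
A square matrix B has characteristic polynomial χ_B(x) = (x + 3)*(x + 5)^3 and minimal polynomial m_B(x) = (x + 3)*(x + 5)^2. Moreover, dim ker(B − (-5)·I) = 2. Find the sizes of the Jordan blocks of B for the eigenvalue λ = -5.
Block sizes for λ = -5: [2, 1]

Step 1 — from the characteristic polynomial, algebraic multiplicity of λ = -5 is 3. From dim ker(B − (-5)·I) = 2, there are exactly 2 Jordan blocks for λ = -5.
Step 2 — from the minimal polynomial, the factor (x + 5)^2 tells us the largest block for λ = -5 has size 2.
Step 3 — with total size 3, 2 blocks, and largest block 2, the block sizes (in nonincreasing order) are [2, 1].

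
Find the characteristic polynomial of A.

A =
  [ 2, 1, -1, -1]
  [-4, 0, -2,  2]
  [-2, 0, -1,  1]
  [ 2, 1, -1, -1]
x^4

Expanding det(x·I − A) (e.g. by cofactor expansion or by noting that A is similar to its Jordan form J, which has the same characteristic polynomial as A) gives
  χ_A(x) = x^4
which factors as x^4. The eigenvalues (with algebraic multiplicities) are λ = 0 with multiplicity 4.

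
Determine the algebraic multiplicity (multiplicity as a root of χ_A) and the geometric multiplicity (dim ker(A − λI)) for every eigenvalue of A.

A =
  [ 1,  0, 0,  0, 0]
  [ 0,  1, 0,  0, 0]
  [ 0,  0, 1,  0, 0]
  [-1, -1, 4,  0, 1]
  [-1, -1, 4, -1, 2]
λ = 1: alg = 5, geom = 4

Step 1 — factor the characteristic polynomial to read off the algebraic multiplicities:
  χ_A(x) = (x - 1)^5

Step 2 — compute geometric multiplicities via the rank-nullity identity g(λ) = n − rank(A − λI):
  rank(A − (1)·I) = 1, so dim ker(A − (1)·I) = n − 1 = 4

Summary:
  λ = 1: algebraic multiplicity = 5, geometric multiplicity = 4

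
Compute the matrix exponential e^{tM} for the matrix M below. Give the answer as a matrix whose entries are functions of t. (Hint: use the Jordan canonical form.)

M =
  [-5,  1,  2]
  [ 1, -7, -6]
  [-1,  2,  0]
e^{tM} =
  [-t*exp(-4*t) + exp(-4*t), t*exp(-4*t), 2*t*exp(-4*t)]
  [t^2*exp(-4*t) + t*exp(-4*t), -t^2*exp(-4*t) - 3*t*exp(-4*t) + exp(-4*t), -2*t^2*exp(-4*t) - 6*t*exp(-4*t)]
  [-t^2*exp(-4*t)/2 - t*exp(-4*t), t^2*exp(-4*t)/2 + 2*t*exp(-4*t), t^2*exp(-4*t) + 4*t*exp(-4*t) + exp(-4*t)]

Strategy: write M = P · J · P⁻¹ where J is a Jordan canonical form, so e^{tM} = P · e^{tJ} · P⁻¹, and e^{tJ} can be computed block-by-block.

M has Jordan form
J =
  [-4,  1,  0]
  [ 0, -4,  1]
  [ 0,  0, -4]
(up to reordering of blocks).

Per-block formulas:
  For a 3×3 Jordan block J_3(-4): exp(t · J_3(-4)) = e^(-4t)·(I + t·N + (t^2/2)·N^2), where N is the 3×3 nilpotent shift.

After assembling e^{tJ} and conjugating by P, we get:

e^{tM} =
  [-t*exp(-4*t) + exp(-4*t), t*exp(-4*t), 2*t*exp(-4*t)]
  [t^2*exp(-4*t) + t*exp(-4*t), -t^2*exp(-4*t) - 3*t*exp(-4*t) + exp(-4*t), -2*t^2*exp(-4*t) - 6*t*exp(-4*t)]
  [-t^2*exp(-4*t)/2 - t*exp(-4*t), t^2*exp(-4*t)/2 + 2*t*exp(-4*t), t^2*exp(-4*t) + 4*t*exp(-4*t) + exp(-4*t)]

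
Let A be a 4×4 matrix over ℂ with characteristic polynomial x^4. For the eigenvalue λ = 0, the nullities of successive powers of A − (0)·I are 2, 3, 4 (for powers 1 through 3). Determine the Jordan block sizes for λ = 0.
Block sizes for λ = 0: [3, 1]

From the dimensions of kernels of powers, the number of Jordan blocks of size at least j is d_j − d_{j−1} where d_j = dim ker(N^j) (with d_0 = 0). Computing the differences gives [2, 1, 1].
The number of blocks of size exactly k is (#blocks of size ≥ k) − (#blocks of size ≥ k + 1), so the partition is: 1 block(s) of size 1, 1 block(s) of size 3.
In nonincreasing order the block sizes are [3, 1].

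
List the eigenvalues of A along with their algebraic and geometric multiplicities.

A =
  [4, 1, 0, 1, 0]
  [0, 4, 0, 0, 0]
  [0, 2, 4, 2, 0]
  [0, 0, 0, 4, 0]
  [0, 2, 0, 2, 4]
λ = 4: alg = 5, geom = 4

Step 1 — factor the characteristic polynomial to read off the algebraic multiplicities:
  χ_A(x) = (x - 4)^5

Step 2 — compute geometric multiplicities via the rank-nullity identity g(λ) = n − rank(A − λI):
  rank(A − (4)·I) = 1, so dim ker(A − (4)·I) = n − 1 = 4

Summary:
  λ = 4: algebraic multiplicity = 5, geometric multiplicity = 4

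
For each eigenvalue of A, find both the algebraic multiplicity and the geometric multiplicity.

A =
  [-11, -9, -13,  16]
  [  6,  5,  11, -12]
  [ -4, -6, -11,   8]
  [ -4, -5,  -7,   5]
λ = -3: alg = 4, geom = 2

Step 1 — factor the characteristic polynomial to read off the algebraic multiplicities:
  χ_A(x) = (x + 3)^4

Step 2 — compute geometric multiplicities via the rank-nullity identity g(λ) = n − rank(A − λI):
  rank(A − (-3)·I) = 2, so dim ker(A − (-3)·I) = n − 2 = 2

Summary:
  λ = -3: algebraic multiplicity = 4, geometric multiplicity = 2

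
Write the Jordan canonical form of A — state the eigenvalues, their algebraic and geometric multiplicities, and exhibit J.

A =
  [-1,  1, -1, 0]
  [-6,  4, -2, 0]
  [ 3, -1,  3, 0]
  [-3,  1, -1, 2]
J_2(2) ⊕ J_1(2) ⊕ J_1(2)

The characteristic polynomial is
  det(x·I − A) = x^4 - 8*x^3 + 24*x^2 - 32*x + 16 = (x - 2)^4

Eigenvalues and multiplicities (the geometric multiplicity of λ is n − rank(A − λI), which equals the number of Jordan blocks for λ):
  λ = 2: algebraic multiplicity = 4, geometric multiplicity = 3

Determining the block sizes for each eigenvalue:
  λ = 2: 3 blocks summing to 4 forces exactly one block of size 2 and the rest size 1 → block sizes [2, 1, 1]

Assembling the blocks gives a Jordan form
J =
  [2, 1, 0, 0]
  [0, 2, 0, 0]
  [0, 0, 2, 0]
  [0, 0, 0, 2]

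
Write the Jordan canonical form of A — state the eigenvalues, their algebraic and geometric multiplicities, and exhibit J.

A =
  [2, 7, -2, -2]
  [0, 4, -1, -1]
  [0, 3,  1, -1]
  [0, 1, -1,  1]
J_3(2) ⊕ J_1(2)

The characteristic polynomial is
  det(x·I − A) = x^4 - 8*x^3 + 24*x^2 - 32*x + 16 = (x - 2)^4

Eigenvalues and multiplicities (the geometric multiplicity of λ is n − rank(A − λI), which equals the number of Jordan blocks for λ):
  λ = 2: algebraic multiplicity = 4, geometric multiplicity = 2

Determining the block sizes for each eigenvalue:
  λ = 2: with am = 4 and gm = 2, the partition is not yet determined (e.g. several partitions of 4 into 2 parts exist). Let N = A − (2)·I. Computing rank(N^1) = 2, rank(N^2) = 1, rank(N^3) = 0; the number of blocks of size ≥ j is rank(N^{j−1}) − rank(N^j), giving [2, 1, 1]. So we have 1 block(s) of size 3, 1 block(s) of size 1 → block sizes [3, 1]

Assembling the blocks gives a Jordan form
J =
  [2, 1, 0, 0]
  [0, 2, 1, 0]
  [0, 0, 2, 0]
  [0, 0, 0, 2]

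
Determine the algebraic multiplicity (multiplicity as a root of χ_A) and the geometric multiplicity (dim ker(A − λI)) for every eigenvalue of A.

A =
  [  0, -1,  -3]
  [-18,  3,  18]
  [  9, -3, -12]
λ = -3: alg = 3, geom = 2

Step 1 — factor the characteristic polynomial to read off the algebraic multiplicities:
  χ_A(x) = (x + 3)^3

Step 2 — compute geometric multiplicities via the rank-nullity identity g(λ) = n − rank(A − λI):
  rank(A − (-3)·I) = 1, so dim ker(A − (-3)·I) = n − 1 = 2

Summary:
  λ = -3: algebraic multiplicity = 3, geometric multiplicity = 2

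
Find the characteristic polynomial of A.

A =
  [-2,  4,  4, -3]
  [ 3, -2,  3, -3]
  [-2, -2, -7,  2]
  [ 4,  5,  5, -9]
x^4 + 20*x^3 + 150*x^2 + 500*x + 625

Expanding det(x·I − A) (e.g. by cofactor expansion or by noting that A is similar to its Jordan form J, which has the same characteristic polynomial as A) gives
  χ_A(x) = x^4 + 20*x^3 + 150*x^2 + 500*x + 625
which factors as (x + 5)^4. The eigenvalues (with algebraic multiplicities) are λ = -5 with multiplicity 4.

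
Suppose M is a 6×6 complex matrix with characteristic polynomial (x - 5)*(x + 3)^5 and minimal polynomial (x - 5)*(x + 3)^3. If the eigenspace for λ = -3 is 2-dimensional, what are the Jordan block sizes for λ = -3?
Block sizes for λ = -3: [3, 2]

Step 1 — from the characteristic polynomial, algebraic multiplicity of λ = -3 is 5. From dim ker(M − (-3)·I) = 2, there are exactly 2 Jordan blocks for λ = -3.
Step 2 — from the minimal polynomial, the factor (x + 3)^3 tells us the largest block for λ = -3 has size 3.
Step 3 — with total size 5, 2 blocks, and largest block 3, the block sizes (in nonincreasing order) are [3, 2].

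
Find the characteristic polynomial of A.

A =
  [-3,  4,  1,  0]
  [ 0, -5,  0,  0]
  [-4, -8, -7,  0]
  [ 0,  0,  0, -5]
x^4 + 20*x^3 + 150*x^2 + 500*x + 625

Expanding det(x·I − A) (e.g. by cofactor expansion or by noting that A is similar to its Jordan form J, which has the same characteristic polynomial as A) gives
  χ_A(x) = x^4 + 20*x^3 + 150*x^2 + 500*x + 625
which factors as (x + 5)^4. The eigenvalues (with algebraic multiplicities) are λ = -5 with multiplicity 4.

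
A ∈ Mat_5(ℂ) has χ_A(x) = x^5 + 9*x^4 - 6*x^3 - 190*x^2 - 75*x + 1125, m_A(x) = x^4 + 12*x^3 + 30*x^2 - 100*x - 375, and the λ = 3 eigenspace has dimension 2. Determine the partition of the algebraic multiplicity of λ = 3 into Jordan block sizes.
Block sizes for λ = 3: [1, 1]

Step 1 — from the characteristic polynomial, algebraic multiplicity of λ = 3 is 2. From dim ker(A − (3)·I) = 2, there are exactly 2 Jordan blocks for λ = 3.
Step 2 — from the minimal polynomial, the factor (x − 3) tells us the largest block for λ = 3 has size 1.
Step 3 — with total size 2, 2 blocks, and largest block 1, the block sizes (in nonincreasing order) are [1, 1].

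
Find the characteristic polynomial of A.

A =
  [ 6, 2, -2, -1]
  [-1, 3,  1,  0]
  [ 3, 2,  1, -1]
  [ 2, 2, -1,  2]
x^4 - 12*x^3 + 54*x^2 - 108*x + 81

Expanding det(x·I − A) (e.g. by cofactor expansion or by noting that A is similar to its Jordan form J, which has the same characteristic polynomial as A) gives
  χ_A(x) = x^4 - 12*x^3 + 54*x^2 - 108*x + 81
which factors as (x - 3)^4. The eigenvalues (with algebraic multiplicities) are λ = 3 with multiplicity 4.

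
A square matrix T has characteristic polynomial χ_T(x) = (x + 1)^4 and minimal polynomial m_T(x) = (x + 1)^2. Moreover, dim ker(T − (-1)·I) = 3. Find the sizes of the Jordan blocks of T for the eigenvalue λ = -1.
Block sizes for λ = -1: [2, 1, 1]

Step 1 — from the characteristic polynomial, algebraic multiplicity of λ = -1 is 4. From dim ker(T − (-1)·I) = 3, there are exactly 3 Jordan blocks for λ = -1.
Step 2 — from the minimal polynomial, the factor (x + 1)^2 tells us the largest block for λ = -1 has size 2.
Step 3 — with total size 4, 3 blocks, and largest block 2, the block sizes (in nonincreasing order) are [2, 1, 1].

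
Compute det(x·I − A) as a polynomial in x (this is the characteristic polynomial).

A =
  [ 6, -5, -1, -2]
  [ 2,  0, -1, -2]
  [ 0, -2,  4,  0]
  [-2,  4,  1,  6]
x^4 - 16*x^3 + 96*x^2 - 256*x + 256

Expanding det(x·I − A) (e.g. by cofactor expansion or by noting that A is similar to its Jordan form J, which has the same characteristic polynomial as A) gives
  χ_A(x) = x^4 - 16*x^3 + 96*x^2 - 256*x + 256
which factors as (x - 4)^4. The eigenvalues (with algebraic multiplicities) are λ = 4 with multiplicity 4.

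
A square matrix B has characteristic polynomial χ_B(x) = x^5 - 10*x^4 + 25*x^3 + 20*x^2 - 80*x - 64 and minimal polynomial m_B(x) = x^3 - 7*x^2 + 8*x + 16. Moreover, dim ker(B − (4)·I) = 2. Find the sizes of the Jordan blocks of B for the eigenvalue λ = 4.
Block sizes for λ = 4: [2, 1]

Step 1 — from the characteristic polynomial, algebraic multiplicity of λ = 4 is 3. From dim ker(B − (4)·I) = 2, there are exactly 2 Jordan blocks for λ = 4.
Step 2 — from the minimal polynomial, the factor (x − 4)^2 tells us the largest block for λ = 4 has size 2.
Step 3 — with total size 3, 2 blocks, and largest block 2, the block sizes (in nonincreasing order) are [2, 1].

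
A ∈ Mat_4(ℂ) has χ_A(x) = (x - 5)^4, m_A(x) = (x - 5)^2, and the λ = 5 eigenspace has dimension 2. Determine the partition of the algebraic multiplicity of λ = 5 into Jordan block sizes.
Block sizes for λ = 5: [2, 2]

Step 1 — from the characteristic polynomial, algebraic multiplicity of λ = 5 is 4. From dim ker(A − (5)·I) = 2, there are exactly 2 Jordan blocks for λ = 5.
Step 2 — from the minimal polynomial, the factor (x − 5)^2 tells us the largest block for λ = 5 has size 2.
Step 3 — with total size 4, 2 blocks, and largest block 2, the block sizes (in nonincreasing order) are [2, 2].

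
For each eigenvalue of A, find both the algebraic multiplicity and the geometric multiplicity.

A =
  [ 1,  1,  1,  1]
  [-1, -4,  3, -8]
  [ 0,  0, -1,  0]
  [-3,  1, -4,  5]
λ = -1: alg = 3, geom = 1; λ = 4: alg = 1, geom = 1

Step 1 — factor the characteristic polynomial to read off the algebraic multiplicities:
  χ_A(x) = (x - 4)*(x + 1)^3

Step 2 — compute geometric multiplicities via the rank-nullity identity g(λ) = n − rank(A − λI):
  rank(A − (-1)·I) = 3, so dim ker(A − (-1)·I) = n − 3 = 1
  rank(A − (4)·I) = 3, so dim ker(A − (4)·I) = n − 3 = 1

Summary:
  λ = -1: algebraic multiplicity = 3, geometric multiplicity = 1
  λ = 4: algebraic multiplicity = 1, geometric multiplicity = 1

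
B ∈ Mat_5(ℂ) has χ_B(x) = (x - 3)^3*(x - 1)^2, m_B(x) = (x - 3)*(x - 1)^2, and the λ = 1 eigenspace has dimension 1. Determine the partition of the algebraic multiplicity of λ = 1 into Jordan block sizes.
Block sizes for λ = 1: [2]

Step 1 — from the characteristic polynomial, algebraic multiplicity of λ = 1 is 2. From dim ker(B − (1)·I) = 1, there are exactly 1 Jordan blocks for λ = 1.
Step 2 — from the minimal polynomial, the factor (x − 1)^2 tells us the largest block for λ = 1 has size 2.
Step 3 — with total size 2, 1 blocks, and largest block 2, the block sizes (in nonincreasing order) are [2].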